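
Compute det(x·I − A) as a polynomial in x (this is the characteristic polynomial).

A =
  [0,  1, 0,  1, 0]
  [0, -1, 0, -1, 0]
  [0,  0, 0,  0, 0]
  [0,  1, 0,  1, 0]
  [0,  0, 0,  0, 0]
x^5

Expanding det(x·I − A) (e.g. by cofactor expansion or by noting that A is similar to its Jordan form J, which has the same characteristic polynomial as A) gives
  χ_A(x) = x^5
which factors as x^5. The eigenvalues (with algebraic multiplicities) are λ = 0 with multiplicity 5.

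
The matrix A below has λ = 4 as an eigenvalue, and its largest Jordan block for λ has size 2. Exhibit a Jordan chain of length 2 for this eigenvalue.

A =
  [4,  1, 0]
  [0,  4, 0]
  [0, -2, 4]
A Jordan chain for λ = 4 of length 2:
v_1 = (1, 0, -2)ᵀ
v_2 = (0, 1, 0)ᵀ

Let N = A − (4)·I. We want v_2 with N^2 v_2 = 0 but N^1 v_2 ≠ 0; then v_{j-1} := N · v_j for j = 2, …, 2.

Pick v_2 = (0, 1, 0)ᵀ.
Then v_1 = N · v_2 = (1, 0, -2)ᵀ.

Sanity check: (A − (4)·I) v_1 = (0, 0, 0)ᵀ = 0. ✓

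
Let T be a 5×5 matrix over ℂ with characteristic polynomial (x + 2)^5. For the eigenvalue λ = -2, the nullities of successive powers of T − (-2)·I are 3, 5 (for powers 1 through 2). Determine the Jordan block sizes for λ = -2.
Block sizes for λ = -2: [2, 2, 1]

From the dimensions of kernels of powers, the number of Jordan blocks of size at least j is d_j − d_{j−1} where d_j = dim ker(N^j) (with d_0 = 0). Computing the differences gives [3, 2].
The number of blocks of size exactly k is (#blocks of size ≥ k) − (#blocks of size ≥ k + 1), so the partition is: 1 block(s) of size 1, 2 block(s) of size 2.
In nonincreasing order the block sizes are [2, 2, 1].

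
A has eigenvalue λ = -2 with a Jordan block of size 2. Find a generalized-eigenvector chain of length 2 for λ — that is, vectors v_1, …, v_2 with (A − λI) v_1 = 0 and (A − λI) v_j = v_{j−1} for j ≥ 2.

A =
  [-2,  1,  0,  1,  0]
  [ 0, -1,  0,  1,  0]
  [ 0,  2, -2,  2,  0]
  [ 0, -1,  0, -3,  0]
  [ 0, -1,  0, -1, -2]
A Jordan chain for λ = -2 of length 2:
v_1 = (1, 1, 2, -1, -1)ᵀ
v_2 = (0, 1, 0, 0, 0)ᵀ

Let N = A − (-2)·I. We want v_2 with N^2 v_2 = 0 but N^1 v_2 ≠ 0; then v_{j-1} := N · v_j for j = 2, …, 2.

Pick v_2 = (0, 1, 0, 0, 0)ᵀ.
Then v_1 = N · v_2 = (1, 1, 2, -1, -1)ᵀ.

Sanity check: (A − (-2)·I) v_1 = (0, 0, 0, 0, 0)ᵀ = 0. ✓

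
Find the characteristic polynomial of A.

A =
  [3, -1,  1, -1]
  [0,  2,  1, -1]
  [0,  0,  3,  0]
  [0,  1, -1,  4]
x^4 - 12*x^3 + 54*x^2 - 108*x + 81

Expanding det(x·I − A) (e.g. by cofactor expansion or by noting that A is similar to its Jordan form J, which has the same characteristic polynomial as A) gives
  χ_A(x) = x^4 - 12*x^3 + 54*x^2 - 108*x + 81
which factors as (x - 3)^4. The eigenvalues (with algebraic multiplicities) are λ = 3 with multiplicity 4.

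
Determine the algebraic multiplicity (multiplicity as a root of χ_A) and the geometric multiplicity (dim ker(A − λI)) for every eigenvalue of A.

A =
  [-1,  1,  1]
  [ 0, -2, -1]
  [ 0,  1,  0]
λ = -1: alg = 3, geom = 2

Step 1 — factor the characteristic polynomial to read off the algebraic multiplicities:
  χ_A(x) = (x + 1)^3

Step 2 — compute geometric multiplicities via the rank-nullity identity g(λ) = n − rank(A − λI):
  rank(A − (-1)·I) = 1, so dim ker(A − (-1)·I) = n − 1 = 2

Summary:
  λ = -1: algebraic multiplicity = 3, geometric multiplicity = 2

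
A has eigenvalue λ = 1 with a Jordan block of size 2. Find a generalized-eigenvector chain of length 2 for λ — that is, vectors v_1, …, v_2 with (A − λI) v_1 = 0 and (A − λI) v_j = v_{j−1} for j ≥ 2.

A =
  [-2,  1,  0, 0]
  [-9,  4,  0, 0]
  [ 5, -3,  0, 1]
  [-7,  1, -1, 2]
A Jordan chain for λ = 1 of length 2:
v_1 = (-3, -9, 5, -7)ᵀ
v_2 = (1, 0, 0, 0)ᵀ

Let N = A − (1)·I. We want v_2 with N^2 v_2 = 0 but N^1 v_2 ≠ 0; then v_{j-1} := N · v_j for j = 2, …, 2.

Pick v_2 = (1, 0, 0, 0)ᵀ.
Then v_1 = N · v_2 = (-3, -9, 5, -7)ᵀ.

Sanity check: (A − (1)·I) v_1 = (0, 0, 0, 0)ᵀ = 0. ✓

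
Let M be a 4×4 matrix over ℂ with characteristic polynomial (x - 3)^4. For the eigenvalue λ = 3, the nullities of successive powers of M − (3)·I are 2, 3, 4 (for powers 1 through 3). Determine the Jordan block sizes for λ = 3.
Block sizes for λ = 3: [3, 1]

From the dimensions of kernels of powers, the number of Jordan blocks of size at least j is d_j − d_{j−1} where d_j = dim ker(N^j) (with d_0 = 0). Computing the differences gives [2, 1, 1].
The number of blocks of size exactly k is (#blocks of size ≥ k) − (#blocks of size ≥ k + 1), so the partition is: 1 block(s) of size 1, 1 block(s) of size 3.
In nonincreasing order the block sizes are [3, 1].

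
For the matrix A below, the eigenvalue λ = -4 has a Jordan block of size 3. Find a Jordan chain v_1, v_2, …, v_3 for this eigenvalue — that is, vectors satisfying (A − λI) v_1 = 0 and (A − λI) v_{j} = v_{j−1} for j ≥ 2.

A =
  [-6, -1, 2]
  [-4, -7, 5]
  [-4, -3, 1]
A Jordan chain for λ = -4 of length 3:
v_1 = (-1, -2, -2)ᵀ
v_2 = (-1, -3, -3)ᵀ
v_3 = (0, 1, 0)ᵀ

Let N = A − (-4)·I. We want v_3 with N^3 v_3 = 0 but N^2 v_3 ≠ 0; then v_{j-1} := N · v_j for j = 3, …, 2.

Pick v_3 = (0, 1, 0)ᵀ.
Then v_2 = N · v_3 = (-1, -3, -3)ᵀ.
Then v_1 = N · v_2 = (-1, -2, -2)ᵀ.

Sanity check: (A − (-4)·I) v_1 = (0, 0, 0)ᵀ = 0. ✓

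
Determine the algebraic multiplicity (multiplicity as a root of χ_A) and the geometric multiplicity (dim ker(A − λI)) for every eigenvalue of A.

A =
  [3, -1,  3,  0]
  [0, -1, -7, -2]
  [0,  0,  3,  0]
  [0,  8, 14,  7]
λ = 3: alg = 4, geom = 2

Step 1 — factor the characteristic polynomial to read off the algebraic multiplicities:
  χ_A(x) = (x - 3)^4

Step 2 — compute geometric multiplicities via the rank-nullity identity g(λ) = n − rank(A − λI):
  rank(A − (3)·I) = 2, so dim ker(A − (3)·I) = n − 2 = 2

Summary:
  λ = 3: algebraic multiplicity = 4, geometric multiplicity = 2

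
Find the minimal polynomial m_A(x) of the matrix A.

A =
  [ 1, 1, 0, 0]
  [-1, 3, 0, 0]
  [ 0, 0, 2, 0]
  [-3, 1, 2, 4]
x^3 - 8*x^2 + 20*x - 16

The characteristic polynomial is χ_A(x) = (x - 4)*(x - 2)^3, so the eigenvalues are known. The minimal polynomial is
  m_A(x) = Π_λ (x − λ)^{k_λ}
where k_λ is the size of the *largest* Jordan block for λ (equivalently, the smallest k with (A − λI)^k v = 0 for every generalised eigenvector v of λ).

  λ = 2: largest Jordan block has size 2, contributing (x − 2)^2
  λ = 4: largest Jordan block has size 1, contributing (x − 4)

So m_A(x) = (x - 4)*(x - 2)^2 = x^3 - 8*x^2 + 20*x - 16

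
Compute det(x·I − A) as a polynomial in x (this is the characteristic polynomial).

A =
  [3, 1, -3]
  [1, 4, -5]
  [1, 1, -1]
x^3 - 6*x^2 + 12*x - 8

Expanding det(x·I − A) (e.g. by cofactor expansion or by noting that A is similar to its Jordan form J, which has the same characteristic polynomial as A) gives
  χ_A(x) = x^3 - 6*x^2 + 12*x - 8
which factors as (x - 2)^3. The eigenvalues (with algebraic multiplicities) are λ = 2 with multiplicity 3.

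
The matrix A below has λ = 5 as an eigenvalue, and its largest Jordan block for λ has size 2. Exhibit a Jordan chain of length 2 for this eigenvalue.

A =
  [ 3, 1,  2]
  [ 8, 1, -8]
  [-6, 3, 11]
A Jordan chain for λ = 5 of length 2:
v_1 = (-2, 8, -6)ᵀ
v_2 = (1, 0, 0)ᵀ

Let N = A − (5)·I. We want v_2 with N^2 v_2 = 0 but N^1 v_2 ≠ 0; then v_{j-1} := N · v_j for j = 2, …, 2.

Pick v_2 = (1, 0, 0)ᵀ.
Then v_1 = N · v_2 = (-2, 8, -6)ᵀ.

Sanity check: (A − (5)·I) v_1 = (0, 0, 0)ᵀ = 0. ✓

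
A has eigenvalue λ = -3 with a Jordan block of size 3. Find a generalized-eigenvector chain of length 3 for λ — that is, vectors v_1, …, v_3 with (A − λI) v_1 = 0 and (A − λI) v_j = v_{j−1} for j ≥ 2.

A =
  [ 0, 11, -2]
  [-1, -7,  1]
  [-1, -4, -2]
A Jordan chain for λ = -3 of length 3:
v_1 = (-3, 1, 1)ᵀ
v_2 = (11, -4, -4)ᵀ
v_3 = (0, 1, 0)ᵀ

Let N = A − (-3)·I. We want v_3 with N^3 v_3 = 0 but N^2 v_3 ≠ 0; then v_{j-1} := N · v_j for j = 3, …, 2.

Pick v_3 = (0, 1, 0)ᵀ.
Then v_2 = N · v_3 = (11, -4, -4)ᵀ.
Then v_1 = N · v_2 = (-3, 1, 1)ᵀ.

Sanity check: (A − (-3)·I) v_1 = (0, 0, 0)ᵀ = 0. ✓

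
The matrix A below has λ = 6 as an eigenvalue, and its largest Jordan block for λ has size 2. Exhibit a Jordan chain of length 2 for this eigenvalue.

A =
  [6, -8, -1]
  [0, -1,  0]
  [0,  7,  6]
A Jordan chain for λ = 6 of length 2:
v_1 = (-1, 0, 0)ᵀ
v_2 = (0, 0, 1)ᵀ

Let N = A − (6)·I. We want v_2 with N^2 v_2 = 0 but N^1 v_2 ≠ 0; then v_{j-1} := N · v_j for j = 2, …, 2.

Pick v_2 = (0, 0, 1)ᵀ.
Then v_1 = N · v_2 = (-1, 0, 0)ᵀ.

Sanity check: (A − (6)·I) v_1 = (0, 0, 0)ᵀ = 0. ✓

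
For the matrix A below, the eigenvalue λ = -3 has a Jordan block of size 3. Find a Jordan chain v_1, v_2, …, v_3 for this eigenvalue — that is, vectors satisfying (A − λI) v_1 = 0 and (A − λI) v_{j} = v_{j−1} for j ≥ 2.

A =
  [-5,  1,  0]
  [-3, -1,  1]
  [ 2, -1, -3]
A Jordan chain for λ = -3 of length 3:
v_1 = (1, 2, -1)ᵀ
v_2 = (-2, -3, 2)ᵀ
v_3 = (1, 0, 0)ᵀ

Let N = A − (-3)·I. We want v_3 with N^3 v_3 = 0 but N^2 v_3 ≠ 0; then v_{j-1} := N · v_j for j = 3, …, 2.

Pick v_3 = (1, 0, 0)ᵀ.
Then v_2 = N · v_3 = (-2, -3, 2)ᵀ.
Then v_1 = N · v_2 = (1, 2, -1)ᵀ.

Sanity check: (A − (-3)·I) v_1 = (0, 0, 0)ᵀ = 0. ✓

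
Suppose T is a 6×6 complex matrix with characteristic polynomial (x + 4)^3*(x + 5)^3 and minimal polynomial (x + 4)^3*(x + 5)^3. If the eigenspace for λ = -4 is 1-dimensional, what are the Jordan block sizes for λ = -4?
Block sizes for λ = -4: [3]

Step 1 — from the characteristic polynomial, algebraic multiplicity of λ = -4 is 3. From dim ker(T − (-4)·I) = 1, there are exactly 1 Jordan blocks for λ = -4.
Step 2 — from the minimal polynomial, the factor (x + 4)^3 tells us the largest block for λ = -4 has size 3.
Step 3 — with total size 3, 1 blocks, and largest block 3, the block sizes (in nonincreasing order) are [3].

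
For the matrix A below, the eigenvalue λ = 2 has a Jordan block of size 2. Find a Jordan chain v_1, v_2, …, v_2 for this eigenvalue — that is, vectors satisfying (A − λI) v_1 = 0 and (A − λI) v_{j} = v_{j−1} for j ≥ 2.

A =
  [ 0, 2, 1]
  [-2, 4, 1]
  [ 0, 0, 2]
A Jordan chain for λ = 2 of length 2:
v_1 = (-2, -2, 0)ᵀ
v_2 = (1, 0, 0)ᵀ

Let N = A − (2)·I. We want v_2 with N^2 v_2 = 0 but N^1 v_2 ≠ 0; then v_{j-1} := N · v_j for j = 2, …, 2.

Pick v_2 = (1, 0, 0)ᵀ.
Then v_1 = N · v_2 = (-2, -2, 0)ᵀ.

Sanity check: (A − (2)·I) v_1 = (0, 0, 0)ᵀ = 0. ✓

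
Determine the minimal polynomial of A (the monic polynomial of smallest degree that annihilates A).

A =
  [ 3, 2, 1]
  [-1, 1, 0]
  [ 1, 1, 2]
x^3 - 6*x^2 + 12*x - 8

The characteristic polynomial is χ_A(x) = (x - 2)^3, so the eigenvalues are known. The minimal polynomial is
  m_A(x) = Π_λ (x − λ)^{k_λ}
where k_λ is the size of the *largest* Jordan block for λ (equivalently, the smallest k with (A − λI)^k v = 0 for every generalised eigenvector v of λ).

  λ = 2: largest Jordan block has size 3, contributing (x − 2)^3

So m_A(x) = (x - 2)^3 = x^3 - 6*x^2 + 12*x - 8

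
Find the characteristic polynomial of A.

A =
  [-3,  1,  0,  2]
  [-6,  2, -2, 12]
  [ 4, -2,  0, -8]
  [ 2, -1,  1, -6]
x^4 + 7*x^3 + 18*x^2 + 20*x + 8

Expanding det(x·I − A) (e.g. by cofactor expansion or by noting that A is similar to its Jordan form J, which has the same characteristic polynomial as A) gives
  χ_A(x) = x^4 + 7*x^3 + 18*x^2 + 20*x + 8
which factors as (x + 1)*(x + 2)^3. The eigenvalues (with algebraic multiplicities) are λ = -2 with multiplicity 3, λ = -1 with multiplicity 1.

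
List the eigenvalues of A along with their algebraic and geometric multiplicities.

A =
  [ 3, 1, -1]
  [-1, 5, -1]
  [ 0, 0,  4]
λ = 4: alg = 3, geom = 2

Step 1 — factor the characteristic polynomial to read off the algebraic multiplicities:
  χ_A(x) = (x - 4)^3

Step 2 — compute geometric multiplicities via the rank-nullity identity g(λ) = n − rank(A − λI):
  rank(A − (4)·I) = 1, so dim ker(A − (4)·I) = n − 1 = 2

Summary:
  λ = 4: algebraic multiplicity = 3, geometric multiplicity = 2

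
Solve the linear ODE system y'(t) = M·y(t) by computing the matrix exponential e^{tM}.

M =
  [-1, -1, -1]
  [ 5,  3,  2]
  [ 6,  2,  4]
e^{tM} =
  [-t^2*exp(2*t) - 3*t*exp(2*t) + exp(2*t), -t*exp(2*t), -t^2*exp(2*t)/2 - t*exp(2*t)]
  [t^2*exp(2*t) + 5*t*exp(2*t), t*exp(2*t) + exp(2*t), t^2*exp(2*t)/2 + 2*t*exp(2*t)]
  [2*t^2*exp(2*t) + 6*t*exp(2*t), 2*t*exp(2*t), t^2*exp(2*t) + 2*t*exp(2*t) + exp(2*t)]

Strategy: write M = P · J · P⁻¹ where J is a Jordan canonical form, so e^{tM} = P · e^{tJ} · P⁻¹, and e^{tJ} can be computed block-by-block.

M has Jordan form
J =
  [2, 1, 0]
  [0, 2, 1]
  [0, 0, 2]
(up to reordering of blocks).

Per-block formulas:
  For a 3×3 Jordan block J_3(2): exp(t · J_3(2)) = e^(2t)·(I + t·N + (t^2/2)·N^2), where N is the 3×3 nilpotent shift.

After assembling e^{tJ} and conjugating by P, we get:

e^{tM} =
  [-t^2*exp(2*t) - 3*t*exp(2*t) + exp(2*t), -t*exp(2*t), -t^2*exp(2*t)/2 - t*exp(2*t)]
  [t^2*exp(2*t) + 5*t*exp(2*t), t*exp(2*t) + exp(2*t), t^2*exp(2*t)/2 + 2*t*exp(2*t)]
  [2*t^2*exp(2*t) + 6*t*exp(2*t), 2*t*exp(2*t), t^2*exp(2*t) + 2*t*exp(2*t) + exp(2*t)]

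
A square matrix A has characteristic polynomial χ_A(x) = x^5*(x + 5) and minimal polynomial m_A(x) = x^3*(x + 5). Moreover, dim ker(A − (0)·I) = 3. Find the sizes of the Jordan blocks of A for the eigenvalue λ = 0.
Block sizes for λ = 0: [3, 1, 1]

Step 1 — from the characteristic polynomial, algebraic multiplicity of λ = 0 is 5. From dim ker(A − (0)·I) = 3, there are exactly 3 Jordan blocks for λ = 0.
Step 2 — from the minimal polynomial, the factor (x − 0)^3 tells us the largest block for λ = 0 has size 3.
Step 3 — with total size 5, 3 blocks, and largest block 3, the block sizes (in nonincreasing order) are [3, 1, 1].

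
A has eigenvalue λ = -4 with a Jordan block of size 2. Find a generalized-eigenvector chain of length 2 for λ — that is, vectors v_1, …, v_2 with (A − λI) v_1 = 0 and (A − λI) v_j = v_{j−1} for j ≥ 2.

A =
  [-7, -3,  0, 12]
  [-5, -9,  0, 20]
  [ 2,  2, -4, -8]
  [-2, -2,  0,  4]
A Jordan chain for λ = -4 of length 2:
v_1 = (-3, -5, 2, -2)ᵀ
v_2 = (1, 0, 0, 0)ᵀ

Let N = A − (-4)·I. We want v_2 with N^2 v_2 = 0 but N^1 v_2 ≠ 0; then v_{j-1} := N · v_j for j = 2, …, 2.

Pick v_2 = (1, 0, 0, 0)ᵀ.
Then v_1 = N · v_2 = (-3, -5, 2, -2)ᵀ.

Sanity check: (A − (-4)·I) v_1 = (0, 0, 0, 0)ᵀ = 0. ✓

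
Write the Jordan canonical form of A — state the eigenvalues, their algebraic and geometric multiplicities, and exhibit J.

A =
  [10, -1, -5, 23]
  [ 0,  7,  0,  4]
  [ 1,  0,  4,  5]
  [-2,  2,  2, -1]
J_3(5) ⊕ J_1(5)

The characteristic polynomial is
  det(x·I − A) = x^4 - 20*x^3 + 150*x^2 - 500*x + 625 = (x - 5)^4

Eigenvalues and multiplicities (the geometric multiplicity of λ is n − rank(A − λI), which equals the number of Jordan blocks for λ):
  λ = 5: algebraic multiplicity = 4, geometric multiplicity = 2

Determining the block sizes for each eigenvalue:
  λ = 5: with am = 4 and gm = 2, the partition is not yet determined (e.g. several partitions of 4 into 2 parts exist). Let N = A − (5)·I. Computing rank(N^1) = 2, rank(N^2) = 1, rank(N^3) = 0; the number of blocks of size ≥ j is rank(N^{j−1}) − rank(N^j), giving [2, 1, 1]. So we have 1 block(s) of size 3, 1 block(s) of size 1 → block sizes [3, 1]

Assembling the blocks gives a Jordan form
J =
  [5, 1, 0, 0]
  [0, 5, 1, 0]
  [0, 0, 5, 0]
  [0, 0, 0, 5]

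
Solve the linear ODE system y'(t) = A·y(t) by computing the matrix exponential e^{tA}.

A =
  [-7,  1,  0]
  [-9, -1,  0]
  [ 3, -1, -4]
e^{tA} =
  [-3*t*exp(-4*t) + exp(-4*t), t*exp(-4*t), 0]
  [-9*t*exp(-4*t), 3*t*exp(-4*t) + exp(-4*t), 0]
  [3*t*exp(-4*t), -t*exp(-4*t), exp(-4*t)]

Strategy: write A = P · J · P⁻¹ where J is a Jordan canonical form, so e^{tA} = P · e^{tJ} · P⁻¹, and e^{tJ} can be computed block-by-block.

A has Jordan form
J =
  [-4,  1,  0]
  [ 0, -4,  0]
  [ 0,  0, -4]
(up to reordering of blocks).

Per-block formulas:
  For a 1×1 block at λ = -4: exp(t · [-4]) = [e^(-4t)].
  For a 2×2 Jordan block J_2(-4): exp(t · J_2(-4)) = e^(-4t)·(I + t·N), where N is the 2×2 nilpotent shift.

After assembling e^{tJ} and conjugating by P, we get:

e^{tA} =
  [-3*t*exp(-4*t) + exp(-4*t), t*exp(-4*t), 0]
  [-9*t*exp(-4*t), 3*t*exp(-4*t) + exp(-4*t), 0]
  [3*t*exp(-4*t), -t*exp(-4*t), exp(-4*t)]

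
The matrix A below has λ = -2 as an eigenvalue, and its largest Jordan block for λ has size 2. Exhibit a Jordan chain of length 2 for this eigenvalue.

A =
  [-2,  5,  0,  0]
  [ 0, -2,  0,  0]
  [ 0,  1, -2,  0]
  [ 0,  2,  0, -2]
A Jordan chain for λ = -2 of length 2:
v_1 = (5, 0, 1, 2)ᵀ
v_2 = (0, 1, 0, 0)ᵀ

Let N = A − (-2)·I. We want v_2 with N^2 v_2 = 0 but N^1 v_2 ≠ 0; then v_{j-1} := N · v_j for j = 2, …, 2.

Pick v_2 = (0, 1, 0, 0)ᵀ.
Then v_1 = N · v_2 = (5, 0, 1, 2)ᵀ.

Sanity check: (A − (-2)·I) v_1 = (0, 0, 0, 0)ᵀ = 0. ✓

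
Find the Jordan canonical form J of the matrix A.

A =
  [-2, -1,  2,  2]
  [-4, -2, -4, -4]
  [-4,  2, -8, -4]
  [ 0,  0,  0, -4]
J_2(-4) ⊕ J_1(-4) ⊕ J_1(-4)

The characteristic polynomial is
  det(x·I − A) = x^4 + 16*x^3 + 96*x^2 + 256*x + 256 = (x + 4)^4

Eigenvalues and multiplicities (the geometric multiplicity of λ is n − rank(A − λI), which equals the number of Jordan blocks for λ):
  λ = -4: algebraic multiplicity = 4, geometric multiplicity = 3

Determining the block sizes for each eigenvalue:
  λ = -4: 3 blocks summing to 4 forces exactly one block of size 2 and the rest size 1 → block sizes [2, 1, 1]

Assembling the blocks gives a Jordan form
J =
  [-4,  1,  0,  0]
  [ 0, -4,  0,  0]
  [ 0,  0, -4,  0]
  [ 0,  0,  0, -4]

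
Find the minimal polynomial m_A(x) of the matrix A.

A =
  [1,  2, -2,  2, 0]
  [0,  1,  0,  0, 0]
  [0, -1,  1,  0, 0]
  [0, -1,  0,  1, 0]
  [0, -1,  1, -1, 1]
x^2 - 2*x + 1

The characteristic polynomial is χ_A(x) = (x - 1)^5, so the eigenvalues are known. The minimal polynomial is
  m_A(x) = Π_λ (x − λ)^{k_λ}
where k_λ is the size of the *largest* Jordan block for λ (equivalently, the smallest k with (A − λI)^k v = 0 for every generalised eigenvector v of λ).

  λ = 1: largest Jordan block has size 2, contributing (x − 1)^2

So m_A(x) = (x - 1)^2 = x^2 - 2*x + 1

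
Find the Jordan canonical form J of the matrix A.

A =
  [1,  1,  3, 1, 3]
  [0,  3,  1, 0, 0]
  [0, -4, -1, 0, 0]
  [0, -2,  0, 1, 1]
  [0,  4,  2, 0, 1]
J_3(1) ⊕ J_2(1)

The characteristic polynomial is
  det(x·I − A) = x^5 - 5*x^4 + 10*x^3 - 10*x^2 + 5*x - 1 = (x - 1)^5

Eigenvalues and multiplicities (the geometric multiplicity of λ is n − rank(A − λI), which equals the number of Jordan blocks for λ):
  λ = 1: algebraic multiplicity = 5, geometric multiplicity = 2

Determining the block sizes for each eigenvalue:
  λ = 1: with am = 5 and gm = 2, the partition is not yet determined (e.g. several partitions of 5 into 2 parts exist). Let N = A − (1)·I. Computing rank(N^1) = 3, rank(N^2) = 1, rank(N^3) = 0; the number of blocks of size ≥ j is rank(N^{j−1}) − rank(N^j), giving [2, 2, 1]. So we have 1 block(s) of size 3, 1 block(s) of size 2 → block sizes [3, 2]

Assembling the blocks gives a Jordan form
J =
  [1, 1, 0, 0, 0]
  [0, 1, 1, 0, 0]
  [0, 0, 1, 0, 0]
  [0, 0, 0, 1, 1]
  [0, 0, 0, 0, 1]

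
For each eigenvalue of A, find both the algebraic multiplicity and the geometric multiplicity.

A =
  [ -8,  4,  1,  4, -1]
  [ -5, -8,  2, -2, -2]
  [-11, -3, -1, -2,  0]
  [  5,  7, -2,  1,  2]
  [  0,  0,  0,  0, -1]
λ = -5: alg = 3, geom = 1; λ = -1: alg = 2, geom = 2

Step 1 — factor the characteristic polynomial to read off the algebraic multiplicities:
  χ_A(x) = (x + 1)^2*(x + 5)^3

Step 2 — compute geometric multiplicities via the rank-nullity identity g(λ) = n − rank(A − λI):
  rank(A − (-5)·I) = 4, so dim ker(A − (-5)·I) = n − 4 = 1
  rank(A − (-1)·I) = 3, so dim ker(A − (-1)·I) = n − 3 = 2

Summary:
  λ = -5: algebraic multiplicity = 3, geometric multiplicity = 1
  λ = -1: algebraic multiplicity = 2, geometric multiplicity = 2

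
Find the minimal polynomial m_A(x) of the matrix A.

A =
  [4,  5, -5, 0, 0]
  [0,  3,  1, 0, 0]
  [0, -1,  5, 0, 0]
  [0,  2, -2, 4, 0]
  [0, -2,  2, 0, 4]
x^2 - 8*x + 16

The characteristic polynomial is χ_A(x) = (x - 4)^5, so the eigenvalues are known. The minimal polynomial is
  m_A(x) = Π_λ (x − λ)^{k_λ}
where k_λ is the size of the *largest* Jordan block for λ (equivalently, the smallest k with (A − λI)^k v = 0 for every generalised eigenvector v of λ).

  λ = 4: largest Jordan block has size 2, contributing (x − 4)^2

So m_A(x) = (x - 4)^2 = x^2 - 8*x + 16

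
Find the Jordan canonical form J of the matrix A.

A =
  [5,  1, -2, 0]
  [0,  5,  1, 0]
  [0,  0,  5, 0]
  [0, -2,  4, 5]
J_3(5) ⊕ J_1(5)

The characteristic polynomial is
  det(x·I − A) = x^4 - 20*x^3 + 150*x^2 - 500*x + 625 = (x - 5)^4

Eigenvalues and multiplicities (the geometric multiplicity of λ is n − rank(A − λI), which equals the number of Jordan blocks for λ):
  λ = 5: algebraic multiplicity = 4, geometric multiplicity = 2

Determining the block sizes for each eigenvalue:
  λ = 5: with am = 4 and gm = 2, the partition is not yet determined (e.g. several partitions of 4 into 2 parts exist). Let N = A − (5)·I. Computing rank(N^1) = 2, rank(N^2) = 1, rank(N^3) = 0; the number of blocks of size ≥ j is rank(N^{j−1}) − rank(N^j), giving [2, 1, 1]. So we have 1 block(s) of size 3, 1 block(s) of size 1 → block sizes [3, 1]

Assembling the blocks gives a Jordan form
J =
  [5, 1, 0, 0]
  [0, 5, 1, 0]
  [0, 0, 5, 0]
  [0, 0, 0, 5]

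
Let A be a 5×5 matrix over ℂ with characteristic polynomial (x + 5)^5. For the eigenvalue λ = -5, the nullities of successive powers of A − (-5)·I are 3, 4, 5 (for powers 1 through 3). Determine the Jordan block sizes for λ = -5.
Block sizes for λ = -5: [3, 1, 1]

From the dimensions of kernels of powers, the number of Jordan blocks of size at least j is d_j − d_{j−1} where d_j = dim ker(N^j) (with d_0 = 0). Computing the differences gives [3, 1, 1].
The number of blocks of size exactly k is (#blocks of size ≥ k) − (#blocks of size ≥ k + 1), so the partition is: 2 block(s) of size 1, 1 block(s) of size 3.
In nonincreasing order the block sizes are [3, 1, 1].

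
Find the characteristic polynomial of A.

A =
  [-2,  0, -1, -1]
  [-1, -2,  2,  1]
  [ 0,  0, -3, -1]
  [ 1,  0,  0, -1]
x^4 + 8*x^3 + 24*x^2 + 32*x + 16

Expanding det(x·I − A) (e.g. by cofactor expansion or by noting that A is similar to its Jordan form J, which has the same characteristic polynomial as A) gives
  χ_A(x) = x^4 + 8*x^3 + 24*x^2 + 32*x + 16
which factors as (x + 2)^4. The eigenvalues (with algebraic multiplicities) are λ = -2 with multiplicity 4.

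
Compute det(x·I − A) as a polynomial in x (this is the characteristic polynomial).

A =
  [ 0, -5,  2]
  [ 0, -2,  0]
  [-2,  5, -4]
x^3 + 6*x^2 + 12*x + 8

Expanding det(x·I − A) (e.g. by cofactor expansion or by noting that A is similar to its Jordan form J, which has the same characteristic polynomial as A) gives
  χ_A(x) = x^3 + 6*x^2 + 12*x + 8
which factors as (x + 2)^3. The eigenvalues (with algebraic multiplicities) are λ = -2 with multiplicity 3.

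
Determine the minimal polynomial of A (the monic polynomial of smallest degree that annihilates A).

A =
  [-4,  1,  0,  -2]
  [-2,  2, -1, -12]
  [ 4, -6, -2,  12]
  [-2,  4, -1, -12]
x^3 + 12*x^2 + 48*x + 64

The characteristic polynomial is χ_A(x) = (x + 4)^4, so the eigenvalues are known. The minimal polynomial is
  m_A(x) = Π_λ (x − λ)^{k_λ}
where k_λ is the size of the *largest* Jordan block for λ (equivalently, the smallest k with (A − λI)^k v = 0 for every generalised eigenvector v of λ).

  λ = -4: largest Jordan block has size 3, contributing (x + 4)^3

So m_A(x) = (x + 4)^3 = x^3 + 12*x^2 + 48*x + 64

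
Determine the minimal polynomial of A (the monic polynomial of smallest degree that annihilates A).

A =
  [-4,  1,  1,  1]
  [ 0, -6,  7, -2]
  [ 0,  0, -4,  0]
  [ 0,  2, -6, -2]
x^3 + 12*x^2 + 48*x + 64

The characteristic polynomial is χ_A(x) = (x + 4)^4, so the eigenvalues are known. The minimal polynomial is
  m_A(x) = Π_λ (x − λ)^{k_λ}
where k_λ is the size of the *largest* Jordan block for λ (equivalently, the smallest k with (A − λI)^k v = 0 for every generalised eigenvector v of λ).

  λ = -4: largest Jordan block has size 3, contributing (x + 4)^3

So m_A(x) = (x + 4)^3 = x^3 + 12*x^2 + 48*x + 64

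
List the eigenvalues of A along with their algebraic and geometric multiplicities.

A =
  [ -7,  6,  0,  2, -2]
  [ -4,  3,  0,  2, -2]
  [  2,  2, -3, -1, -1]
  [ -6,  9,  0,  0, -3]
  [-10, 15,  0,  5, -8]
λ = -3: alg = 5, geom = 3

Step 1 — factor the characteristic polynomial to read off the algebraic multiplicities:
  χ_A(x) = (x + 3)^5

Step 2 — compute geometric multiplicities via the rank-nullity identity g(λ) = n − rank(A − λI):
  rank(A − (-3)·I) = 2, so dim ker(A − (-3)·I) = n − 2 = 3

Summary:
  λ = -3: algebraic multiplicity = 5, geometric multiplicity = 3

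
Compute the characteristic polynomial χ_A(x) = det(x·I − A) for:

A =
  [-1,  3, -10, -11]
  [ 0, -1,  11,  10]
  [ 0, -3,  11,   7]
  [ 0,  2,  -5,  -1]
x^4 - 8*x^3 + 18*x^2 - 27

Expanding det(x·I − A) (e.g. by cofactor expansion or by noting that A is similar to its Jordan form J, which has the same characteristic polynomial as A) gives
  χ_A(x) = x^4 - 8*x^3 + 18*x^2 - 27
which factors as (x - 3)^3*(x + 1). The eigenvalues (with algebraic multiplicities) are λ = -1 with multiplicity 1, λ = 3 with multiplicity 3.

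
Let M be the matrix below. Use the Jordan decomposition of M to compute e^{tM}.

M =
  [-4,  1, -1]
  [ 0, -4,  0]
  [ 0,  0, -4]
e^{tM} =
  [exp(-4*t), t*exp(-4*t), -t*exp(-4*t)]
  [0, exp(-4*t), 0]
  [0, 0, exp(-4*t)]

Strategy: write M = P · J · P⁻¹ where J is a Jordan canonical form, so e^{tM} = P · e^{tJ} · P⁻¹, and e^{tJ} can be computed block-by-block.

M has Jordan form
J =
  [-4,  1,  0]
  [ 0, -4,  0]
  [ 0,  0, -4]
(up to reordering of blocks).

Per-block formulas:
  For a 2×2 Jordan block J_2(-4): exp(t · J_2(-4)) = e^(-4t)·(I + t·N), where N is the 2×2 nilpotent shift.
  For a 1×1 block at λ = -4: exp(t · [-4]) = [e^(-4t)].

After assembling e^{tJ} and conjugating by P, we get:

e^{tM} =
  [exp(-4*t), t*exp(-4*t), -t*exp(-4*t)]
  [0, exp(-4*t), 0]
  [0, 0, exp(-4*t)]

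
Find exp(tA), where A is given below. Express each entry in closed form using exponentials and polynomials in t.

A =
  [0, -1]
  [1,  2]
e^{tA} =
  [-t*exp(t) + exp(t), -t*exp(t)]
  [t*exp(t), t*exp(t) + exp(t)]

Strategy: write A = P · J · P⁻¹ where J is a Jordan canonical form, so e^{tA} = P · e^{tJ} · P⁻¹, and e^{tJ} can be computed block-by-block.

A has Jordan form
J =
  [1, 1]
  [0, 1]
(up to reordering of blocks).

Per-block formulas:
  For a 2×2 Jordan block J_2(1): exp(t · J_2(1)) = e^(1t)·(I + t·N), where N is the 2×2 nilpotent shift.

After assembling e^{tJ} and conjugating by P, we get:

e^{tA} =
  [-t*exp(t) + exp(t), -t*exp(t)]
  [t*exp(t), t*exp(t) + exp(t)]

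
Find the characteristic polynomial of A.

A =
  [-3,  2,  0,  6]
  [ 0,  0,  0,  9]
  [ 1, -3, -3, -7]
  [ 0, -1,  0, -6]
x^4 + 12*x^3 + 54*x^2 + 108*x + 81

Expanding det(x·I − A) (e.g. by cofactor expansion or by noting that A is similar to its Jordan form J, which has the same characteristic polynomial as A) gives
  χ_A(x) = x^4 + 12*x^3 + 54*x^2 + 108*x + 81
which factors as (x + 3)^4. The eigenvalues (with algebraic multiplicities) are λ = -3 with multiplicity 4.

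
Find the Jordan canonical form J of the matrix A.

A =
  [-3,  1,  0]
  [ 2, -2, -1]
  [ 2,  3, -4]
J_3(-3)

The characteristic polynomial is
  det(x·I − A) = x^3 + 9*x^2 + 27*x + 27 = (x + 3)^3

Eigenvalues and multiplicities (the geometric multiplicity of λ is n − rank(A − λI), which equals the number of Jordan blocks for λ):
  λ = -3: algebraic multiplicity = 3, geometric multiplicity = 1

Determining the block sizes for each eigenvalue:
  λ = -3: one block (gm = 1), so the single block has size am = 3 → block sizes [3]

Assembling the blocks gives a Jordan form
J =
  [-3,  1,  0]
  [ 0, -3,  1]
  [ 0,  0, -3]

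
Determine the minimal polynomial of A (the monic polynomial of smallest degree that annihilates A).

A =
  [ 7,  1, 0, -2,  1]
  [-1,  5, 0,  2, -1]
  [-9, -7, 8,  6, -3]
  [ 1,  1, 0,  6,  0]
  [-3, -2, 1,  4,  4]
x^3 - 18*x^2 + 108*x - 216

The characteristic polynomial is χ_A(x) = (x - 6)^5, so the eigenvalues are known. The minimal polynomial is
  m_A(x) = Π_λ (x − λ)^{k_λ}
where k_λ is the size of the *largest* Jordan block for λ (equivalently, the smallest k with (A − λI)^k v = 0 for every generalised eigenvector v of λ).

  λ = 6: largest Jordan block has size 3, contributing (x − 6)^3

So m_A(x) = (x - 6)^3 = x^3 - 18*x^2 + 108*x - 216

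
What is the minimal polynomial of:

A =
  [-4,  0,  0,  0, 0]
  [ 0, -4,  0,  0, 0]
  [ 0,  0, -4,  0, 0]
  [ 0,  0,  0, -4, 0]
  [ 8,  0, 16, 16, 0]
x^2 + 4*x

The characteristic polynomial is χ_A(x) = x*(x + 4)^4, so the eigenvalues are known. The minimal polynomial is
  m_A(x) = Π_λ (x − λ)^{k_λ}
where k_λ is the size of the *largest* Jordan block for λ (equivalently, the smallest k with (A − λI)^k v = 0 for every generalised eigenvector v of λ).

  λ = -4: largest Jordan block has size 1, contributing (x + 4)
  λ = 0: largest Jordan block has size 1, contributing (x − 0)

So m_A(x) = x*(x + 4) = x^2 + 4*x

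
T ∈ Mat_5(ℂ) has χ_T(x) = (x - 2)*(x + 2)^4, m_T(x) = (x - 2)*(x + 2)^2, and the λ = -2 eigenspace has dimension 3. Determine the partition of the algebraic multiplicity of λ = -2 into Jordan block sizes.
Block sizes for λ = -2: [2, 1, 1]

Step 1 — from the characteristic polynomial, algebraic multiplicity of λ = -2 is 4. From dim ker(T − (-2)·I) = 3, there are exactly 3 Jordan blocks for λ = -2.
Step 2 — from the minimal polynomial, the factor (x + 2)^2 tells us the largest block for λ = -2 has size 2.
Step 3 — with total size 4, 3 blocks, and largest block 2, the block sizes (in nonincreasing order) are [2, 1, 1].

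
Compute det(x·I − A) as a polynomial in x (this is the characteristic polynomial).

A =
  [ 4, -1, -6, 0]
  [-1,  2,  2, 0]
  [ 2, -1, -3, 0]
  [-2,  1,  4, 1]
x^4 - 4*x^3 + 6*x^2 - 4*x + 1

Expanding det(x·I − A) (e.g. by cofactor expansion or by noting that A is similar to its Jordan form J, which has the same characteristic polynomial as A) gives
  χ_A(x) = x^4 - 4*x^3 + 6*x^2 - 4*x + 1
which factors as (x - 1)^4. The eigenvalues (with algebraic multiplicities) are λ = 1 with multiplicity 4.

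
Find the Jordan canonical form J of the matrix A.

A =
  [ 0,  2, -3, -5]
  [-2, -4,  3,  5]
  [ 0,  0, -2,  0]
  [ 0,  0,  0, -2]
J_2(-2) ⊕ J_1(-2) ⊕ J_1(-2)

The characteristic polynomial is
  det(x·I − A) = x^4 + 8*x^3 + 24*x^2 + 32*x + 16 = (x + 2)^4

Eigenvalues and multiplicities (the geometric multiplicity of λ is n − rank(A − λI), which equals the number of Jordan blocks for λ):
  λ = -2: algebraic multiplicity = 4, geometric multiplicity = 3

Determining the block sizes for each eigenvalue:
  λ = -2: 3 blocks summing to 4 forces exactly one block of size 2 and the rest size 1 → block sizes [2, 1, 1]

Assembling the blocks gives a Jordan form
J =
  [-2,  1,  0,  0]
  [ 0, -2,  0,  0]
  [ 0,  0, -2,  0]
  [ 0,  0,  0, -2]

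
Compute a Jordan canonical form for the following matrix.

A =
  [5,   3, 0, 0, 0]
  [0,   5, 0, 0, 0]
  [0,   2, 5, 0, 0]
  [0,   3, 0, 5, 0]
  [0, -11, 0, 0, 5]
J_2(5) ⊕ J_1(5) ⊕ J_1(5) ⊕ J_1(5)

The characteristic polynomial is
  det(x·I − A) = x^5 - 25*x^4 + 250*x^3 - 1250*x^2 + 3125*x - 3125 = (x - 5)^5

Eigenvalues and multiplicities (the geometric multiplicity of λ is n − rank(A − λI), which equals the number of Jordan blocks for λ):
  λ = 5: algebraic multiplicity = 5, geometric multiplicity = 4

Determining the block sizes for each eigenvalue:
  λ = 5: 4 blocks summing to 5 forces exactly one block of size 2 and the rest size 1 → block sizes [2, 1, 1, 1]

Assembling the blocks gives a Jordan form
J =
  [5, 1, 0, 0, 0]
  [0, 5, 0, 0, 0]
  [0, 0, 5, 0, 0]
  [0, 0, 0, 5, 0]
  [0, 0, 0, 0, 5]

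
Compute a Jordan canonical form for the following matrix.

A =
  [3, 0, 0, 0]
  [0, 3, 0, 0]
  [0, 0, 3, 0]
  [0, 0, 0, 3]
J_1(3) ⊕ J_1(3) ⊕ J_1(3) ⊕ J_1(3)

The characteristic polynomial is
  det(x·I − A) = x^4 - 12*x^3 + 54*x^2 - 108*x + 81 = (x - 3)^4

Eigenvalues and multiplicities (the geometric multiplicity of λ is n − rank(A − λI), which equals the number of Jordan blocks for λ):
  λ = 3: algebraic multiplicity = 4, geometric multiplicity = 4

Determining the block sizes for each eigenvalue:
  λ = 3: gm = am = 4, so every block has size 1 → block sizes [1, 1, 1, 1]

Assembling the blocks gives a Jordan form
J =
  [3, 0, 0, 0]
  [0, 3, 0, 0]
  [0, 0, 3, 0]
  [0, 0, 0, 3]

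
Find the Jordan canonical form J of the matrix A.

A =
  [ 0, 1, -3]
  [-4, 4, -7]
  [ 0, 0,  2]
J_3(2)

The characteristic polynomial is
  det(x·I − A) = x^3 - 6*x^2 + 12*x - 8 = (x - 2)^3

Eigenvalues and multiplicities (the geometric multiplicity of λ is n − rank(A − λI), which equals the number of Jordan blocks for λ):
  λ = 2: algebraic multiplicity = 3, geometric multiplicity = 1

Determining the block sizes for each eigenvalue:
  λ = 2: one block (gm = 1), so the single block has size am = 3 → block sizes [3]

Assembling the blocks gives a Jordan form
J =
  [2, 1, 0]
  [0, 2, 1]
  [0, 0, 2]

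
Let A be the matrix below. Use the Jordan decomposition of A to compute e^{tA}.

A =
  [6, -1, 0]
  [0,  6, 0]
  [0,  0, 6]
e^{tA} =
  [exp(6*t), -t*exp(6*t), 0]
  [0, exp(6*t), 0]
  [0, 0, exp(6*t)]

Strategy: write A = P · J · P⁻¹ where J is a Jordan canonical form, so e^{tA} = P · e^{tJ} · P⁻¹, and e^{tJ} can be computed block-by-block.

A has Jordan form
J =
  [6, 1, 0]
  [0, 6, 0]
  [0, 0, 6]
(up to reordering of blocks).

Per-block formulas:
  For a 1×1 block at λ = 6: exp(t · [6]) = [e^(6t)].
  For a 2×2 Jordan block J_2(6): exp(t · J_2(6)) = e^(6t)·(I + t·N), where N is the 2×2 nilpotent shift.

After assembling e^{tJ} and conjugating by P, we get:

e^{tA} =
  [exp(6*t), -t*exp(6*t), 0]
  [0, exp(6*t), 0]
  [0, 0, exp(6*t)]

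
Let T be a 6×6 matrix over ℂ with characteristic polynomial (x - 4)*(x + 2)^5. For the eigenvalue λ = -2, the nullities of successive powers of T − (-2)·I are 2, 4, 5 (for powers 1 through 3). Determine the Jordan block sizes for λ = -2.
Block sizes for λ = -2: [3, 2]

From the dimensions of kernels of powers, the number of Jordan blocks of size at least j is d_j − d_{j−1} where d_j = dim ker(N^j) (with d_0 = 0). Computing the differences gives [2, 2, 1].
The number of blocks of size exactly k is (#blocks of size ≥ k) − (#blocks of size ≥ k + 1), so the partition is: 1 block(s) of size 2, 1 block(s) of size 3.
In nonincreasing order the block sizes are [3, 2].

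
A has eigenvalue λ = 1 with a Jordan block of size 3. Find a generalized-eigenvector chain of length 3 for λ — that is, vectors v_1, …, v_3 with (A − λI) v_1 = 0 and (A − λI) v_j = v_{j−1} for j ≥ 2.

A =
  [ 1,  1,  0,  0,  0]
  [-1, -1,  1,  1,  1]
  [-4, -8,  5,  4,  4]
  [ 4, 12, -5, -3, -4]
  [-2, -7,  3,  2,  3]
A Jordan chain for λ = 1 of length 3:
v_1 = (-1, 0, 0, 0, -1)ᵀ
v_2 = (0, -1, -4, 4, -2)ᵀ
v_3 = (1, 0, 0, 0, 0)ᵀ

Let N = A − (1)·I. We want v_3 with N^3 v_3 = 0 but N^2 v_3 ≠ 0; then v_{j-1} := N · v_j for j = 3, …, 2.

Pick v_3 = (1, 0, 0, 0, 0)ᵀ.
Then v_2 = N · v_3 = (0, -1, -4, 4, -2)ᵀ.
Then v_1 = N · v_2 = (-1, 0, 0, 0, -1)ᵀ.

Sanity check: (A − (1)·I) v_1 = (0, 0, 0, 0, 0)ᵀ = 0. ✓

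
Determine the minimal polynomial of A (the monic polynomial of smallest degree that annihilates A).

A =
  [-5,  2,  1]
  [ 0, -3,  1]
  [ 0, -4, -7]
x^2 + 10*x + 25

The characteristic polynomial is χ_A(x) = (x + 5)^3, so the eigenvalues are known. The minimal polynomial is
  m_A(x) = Π_λ (x − λ)^{k_λ}
where k_λ is the size of the *largest* Jordan block for λ (equivalently, the smallest k with (A − λI)^k v = 0 for every generalised eigenvector v of λ).

  λ = -5: largest Jordan block has size 2, contributing (x + 5)^2

So m_A(x) = (x + 5)^2 = x^2 + 10*x + 25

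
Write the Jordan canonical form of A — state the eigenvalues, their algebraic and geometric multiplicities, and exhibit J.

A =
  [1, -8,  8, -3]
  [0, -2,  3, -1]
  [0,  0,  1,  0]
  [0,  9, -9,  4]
J_3(1) ⊕ J_1(1)

The characteristic polynomial is
  det(x·I − A) = x^4 - 4*x^3 + 6*x^2 - 4*x + 1 = (x - 1)^4

Eigenvalues and multiplicities (the geometric multiplicity of λ is n − rank(A − λI), which equals the number of Jordan blocks for λ):
  λ = 1: algebraic multiplicity = 4, geometric multiplicity = 2

Determining the block sizes for each eigenvalue:
  λ = 1: with am = 4 and gm = 2, the partition is not yet determined (e.g. several partitions of 4 into 2 parts exist). Let N = A − (1)·I. Computing rank(N^1) = 2, rank(N^2) = 1, rank(N^3) = 0; the number of blocks of size ≥ j is rank(N^{j−1}) − rank(N^j), giving [2, 1, 1]. So we have 1 block(s) of size 3, 1 block(s) of size 1 → block sizes [3, 1]

Assembling the blocks gives a Jordan form
J =
  [1, 1, 0, 0]
  [0, 1, 1, 0]
  [0, 0, 1, 0]
  [0, 0, 0, 1]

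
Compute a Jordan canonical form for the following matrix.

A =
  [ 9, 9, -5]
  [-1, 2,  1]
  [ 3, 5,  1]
J_3(4)

The characteristic polynomial is
  det(x·I − A) = x^3 - 12*x^2 + 48*x - 64 = (x - 4)^3

Eigenvalues and multiplicities (the geometric multiplicity of λ is n − rank(A − λI), which equals the number of Jordan blocks for λ):
  λ = 4: algebraic multiplicity = 3, geometric multiplicity = 1

Determining the block sizes for each eigenvalue:
  λ = 4: one block (gm = 1), so the single block has size am = 3 → block sizes [3]

Assembling the blocks gives a Jordan form
J =
  [4, 1, 0]
  [0, 4, 1]
  [0, 0, 4]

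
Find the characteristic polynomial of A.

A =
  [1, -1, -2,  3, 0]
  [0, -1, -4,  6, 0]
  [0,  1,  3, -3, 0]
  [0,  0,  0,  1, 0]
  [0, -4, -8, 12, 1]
x^5 - 5*x^4 + 10*x^3 - 10*x^2 + 5*x - 1

Expanding det(x·I − A) (e.g. by cofactor expansion or by noting that A is similar to its Jordan form J, which has the same characteristic polynomial as A) gives
  χ_A(x) = x^5 - 5*x^4 + 10*x^3 - 10*x^2 + 5*x - 1
which factors as (x - 1)^5. The eigenvalues (with algebraic multiplicities) are λ = 1 with multiplicity 5.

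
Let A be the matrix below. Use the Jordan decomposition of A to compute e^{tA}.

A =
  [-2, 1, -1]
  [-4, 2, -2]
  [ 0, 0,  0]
e^{tA} =
  [1 - 2*t, t, -t]
  [-4*t, 2*t + 1, -2*t]
  [0, 0, 1]

Strategy: write A = P · J · P⁻¹ where J is a Jordan canonical form, so e^{tA} = P · e^{tJ} · P⁻¹, and e^{tJ} can be computed block-by-block.

A has Jordan form
J =
  [0, 1, 0]
  [0, 0, 0]
  [0, 0, 0]
(up to reordering of blocks).

Per-block formulas:
  For a 2×2 Jordan block J_2(0): exp(t · J_2(0)) = e^(0t)·(I + t·N), where N is the 2×2 nilpotent shift.
  For a 1×1 block at λ = 0: exp(t · [0]) = [e^(0t)].

After assembling e^{tJ} and conjugating by P, we get:

e^{tA} =
  [1 - 2*t, t, -t]
  [-4*t, 2*t + 1, -2*t]
  [0, 0, 1]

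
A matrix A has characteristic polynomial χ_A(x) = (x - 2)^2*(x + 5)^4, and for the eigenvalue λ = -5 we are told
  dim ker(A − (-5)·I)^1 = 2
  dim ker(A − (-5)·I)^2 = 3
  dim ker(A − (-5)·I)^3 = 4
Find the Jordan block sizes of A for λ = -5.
Block sizes for λ = -5: [3, 1]

From the dimensions of kernels of powers, the number of Jordan blocks of size at least j is d_j − d_{j−1} where d_j = dim ker(N^j) (with d_0 = 0). Computing the differences gives [2, 1, 1].
The number of blocks of size exactly k is (#blocks of size ≥ k) − (#blocks of size ≥ k + 1), so the partition is: 1 block(s) of size 1, 1 block(s) of size 3.
In nonincreasing order the block sizes are [3, 1].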